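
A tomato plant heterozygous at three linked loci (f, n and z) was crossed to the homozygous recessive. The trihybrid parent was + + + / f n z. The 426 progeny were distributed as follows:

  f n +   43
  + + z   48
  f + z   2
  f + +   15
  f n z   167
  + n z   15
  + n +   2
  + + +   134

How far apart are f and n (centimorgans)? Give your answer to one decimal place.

The two rarest classes, + n + and f + z, are the double crossovers. Comparing them with the parentals, only the n allele has switched, so n is the middle locus and the order is f – n – z.
Crossovers in the f–n interval produce the single-crossover classes f + + and + n z (15 + 15 = 30) plus the double crossovers (4).
RF(f–n) = (30 + 4) / 426 = 34/426 = 0.0798 → 8.0 centimorgans.

8.0 centimorgans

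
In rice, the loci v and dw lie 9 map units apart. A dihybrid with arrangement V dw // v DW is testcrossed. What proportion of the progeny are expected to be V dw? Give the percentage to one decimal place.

A map distance of 9 map units corresponds to a recombination frequency of 0.090.
The F1 is V dw / v DW, so V dw is a parental gamete class with expected frequency (1 − r)/2 = 0.910/2 = 0.4550.
That is 0.4550 = 45.5% of the progeny.

45.5%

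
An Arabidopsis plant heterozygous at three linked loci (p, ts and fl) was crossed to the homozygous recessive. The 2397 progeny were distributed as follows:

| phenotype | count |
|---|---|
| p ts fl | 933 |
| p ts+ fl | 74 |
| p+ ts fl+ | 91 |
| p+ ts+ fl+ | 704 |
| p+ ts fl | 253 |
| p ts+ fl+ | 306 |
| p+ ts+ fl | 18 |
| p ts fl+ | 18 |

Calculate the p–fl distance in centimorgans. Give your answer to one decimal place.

The two most frequent reciprocal classes, p ts fl and p+ ts+ fl+, are the parental types, so the F1 was p ts fl / p+ ts+ fl+.
The two rarest classes, p ts fl+ and p+ ts+ fl, are the double crossovers. Comparing them with the parentals, only the fl allele has switched, so fl is the middle locus and the order is ts – fl – p.
Crossovers in the fl–p interval produce the single-crossover classes p+ ts fl and p ts+ fl+ (253 + 306 = 559) plus the double crossovers (36).
RF(fl–p) = (559 + 36) / 2397 = 595/2397 = 0.2482 → 24.8 centimorgans.

24.8 centimorgans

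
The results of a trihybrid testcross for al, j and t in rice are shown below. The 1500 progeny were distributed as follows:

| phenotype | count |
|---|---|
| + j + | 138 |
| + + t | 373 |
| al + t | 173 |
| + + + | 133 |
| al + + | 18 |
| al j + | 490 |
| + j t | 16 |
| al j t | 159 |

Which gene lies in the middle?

The two most frequent reciprocal classes, al j + and + + t, are the parental types, so the F1 was al j + / + + t.
The two rarest classes, al + + and + j t, are the double crossovers. Comparing them with the parentals, only the j allele has switched, so j is the middle locus and the order is al – j – t.

j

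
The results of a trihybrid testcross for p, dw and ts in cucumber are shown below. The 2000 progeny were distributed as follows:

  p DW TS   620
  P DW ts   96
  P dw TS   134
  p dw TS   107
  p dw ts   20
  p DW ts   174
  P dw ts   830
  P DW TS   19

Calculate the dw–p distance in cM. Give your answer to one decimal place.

12.1 cM

The two most frequent reciprocal classes, p DW TS and P dw ts, are the parental types, so the F1 was p DW TS / P dw ts.
The two rarest classes, P DW TS and p dw ts, are the double crossovers. Comparing them with the parentals, only the p allele has switched, so p is the middle locus and the order is dw – p – ts.
Crossovers in the dw–p interval produce the single-crossover classes p dw TS and P DW ts (107 + 96 = 203) plus the double crossovers (39).
RF(dw–p) = (203 + 39) / 2000 = 242/2000 = 0.1210 → 12.1 cM.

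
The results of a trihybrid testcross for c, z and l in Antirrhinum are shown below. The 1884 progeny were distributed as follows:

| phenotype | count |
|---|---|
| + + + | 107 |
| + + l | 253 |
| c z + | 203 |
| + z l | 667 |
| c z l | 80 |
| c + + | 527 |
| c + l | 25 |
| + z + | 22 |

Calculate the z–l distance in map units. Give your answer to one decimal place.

26.7 map units

The two most frequent reciprocal classes, + z l and c + +, are the parental types, so the F1 was + z l / c + +.
The two rarest classes, + z + and c + l, are the double crossovers. Comparing them with the parentals, only the l allele has switched, so l is the middle locus and the order is z – l – c.
Crossovers in the z–l interval produce the single-crossover classes + + l and c z + (253 + 203 = 456) plus the double crossovers (47).
RF(z–l) = (456 + 47) / 1884 = 503/1884 = 0.2670 → 26.7 map units.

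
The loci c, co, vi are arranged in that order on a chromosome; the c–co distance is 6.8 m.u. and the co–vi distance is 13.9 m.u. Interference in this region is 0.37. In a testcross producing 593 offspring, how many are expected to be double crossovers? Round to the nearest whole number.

Map distances give recombination frequencies of 0.068 and 0.139 for the two intervals.
With interference 0.37 (so coincidence = 0.63), expected double-crossover frequency = 0.068 × 0.139 × 0.63 = 0.00595.
Expected number = 0.00595 × 593 = 3.53 ≈ 4.

4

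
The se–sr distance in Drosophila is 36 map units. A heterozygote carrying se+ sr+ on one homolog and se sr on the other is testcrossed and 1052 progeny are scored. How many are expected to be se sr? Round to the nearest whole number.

337

A map distance of 36 map units corresponds to a recombination frequency of 0.360.
The F1 is se+ sr+ / se sr, so se sr is a parental gamete class with expected frequency (1 − r)/2 = 0.640/2 = 0.3200.
Expected number = 0.3200 × 1052 = 336.64 ≈ 337.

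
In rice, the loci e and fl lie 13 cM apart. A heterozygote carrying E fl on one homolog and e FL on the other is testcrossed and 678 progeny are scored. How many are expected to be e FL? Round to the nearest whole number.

A map distance of 13 cM corresponds to a recombination frequency of 0.130.
The F1 is E fl / e FL, so e FL is a parental gamete class with expected frequency (1 − r)/2 = 0.870/2 = 0.4350.
Expected number = 0.4350 × 678 = 294.93 ≈ 295.

295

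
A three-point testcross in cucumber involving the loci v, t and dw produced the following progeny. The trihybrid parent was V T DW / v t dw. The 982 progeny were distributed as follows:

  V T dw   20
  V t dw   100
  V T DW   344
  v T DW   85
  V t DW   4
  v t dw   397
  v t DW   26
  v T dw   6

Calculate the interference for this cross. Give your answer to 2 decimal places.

0.10

The two rarest classes, V t DW and v T dw, are the double crossovers. Comparing them with the parentals, only the t allele has switched, so t is the middle locus and the order is dw – t – v.
dw–t: (46 + 10)/982 = 0.0570; t–v: (185 + 10)/982 = 0.1986.
Expected DCO frequency = 0.0570 × 0.1986 ≈ 0.01132; observed = 10/982 ≈ 0.01018.
Coefficient of coincidence = 0.01018/0.01132 ≈ 0.90; interference = 1 − 0.90 = 0.10.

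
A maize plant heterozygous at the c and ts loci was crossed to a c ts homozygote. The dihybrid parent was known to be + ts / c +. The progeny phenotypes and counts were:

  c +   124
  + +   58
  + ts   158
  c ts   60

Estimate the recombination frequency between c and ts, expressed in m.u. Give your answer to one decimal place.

29.5 m.u.

The recombinant classes are + + and c ts: 58 + 60 = 118.
Recombination frequency = 118/400 = 0.2950 ≈ 29.5%, i.e. 29.5 m.u.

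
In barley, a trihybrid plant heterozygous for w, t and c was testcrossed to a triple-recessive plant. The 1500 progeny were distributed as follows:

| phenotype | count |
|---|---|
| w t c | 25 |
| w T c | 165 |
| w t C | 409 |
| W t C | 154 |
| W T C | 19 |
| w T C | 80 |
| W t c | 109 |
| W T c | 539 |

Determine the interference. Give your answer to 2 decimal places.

0.22

The two most frequent reciprocal classes, w t C and W T c, are the parental types, so the F1 was w t C / W T c.
The two rarest classes, w t c and W T C, are the double crossovers. Comparing them with the parentals, only the c allele has switched, so c is the middle locus and the order is t – c – w.
t–c: (189 + 44)/1500 = 0.1553; c–w: (319 + 44)/1500 = 0.2420.
Expected DCO frequency = 0.1553 × 0.2420 ≈ 0.03758; observed = 44/1500 ≈ 0.02933.
Coefficient of coincidence = 0.02933/0.03758 ≈ 0.78; interference = 1 − 0.78 = 0.22.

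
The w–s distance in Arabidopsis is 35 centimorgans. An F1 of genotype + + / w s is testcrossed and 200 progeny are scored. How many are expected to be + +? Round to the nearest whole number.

65

A map distance of 35 centimorgans corresponds to a recombination frequency of 0.350.
The F1 is + + / w s, so + + is a parental gamete class with expected frequency (1 − r)/2 = 0.650/2 = 0.3250.
Expected number = 0.3250 × 200 = 65.00 ≈ 65.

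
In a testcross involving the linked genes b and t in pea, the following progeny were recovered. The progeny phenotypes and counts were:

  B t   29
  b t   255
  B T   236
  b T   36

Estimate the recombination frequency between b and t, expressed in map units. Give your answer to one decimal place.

The two most frequent classes, B T (236) and b t (255), are the parental types, so the F1 was B T / b t.
The recombinant classes are B t and b T: 29 + 36 = 65.
Recombination frequency = 65/556 = 0.1169 ≈ 11.7%, i.e. 11.7 map units.

11.7 map units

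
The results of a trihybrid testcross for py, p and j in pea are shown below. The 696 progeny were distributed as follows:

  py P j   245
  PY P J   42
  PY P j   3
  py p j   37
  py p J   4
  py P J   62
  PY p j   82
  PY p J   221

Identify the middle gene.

py

The two most frequent reciprocal classes, py P j and PY p J, are the parental types, so the F1 was py P j / PY p J.
The two rarest classes, PY P j and py p J, are the double crossovers. Comparing them with the parentals, only the py allele has switched, so py is the middle locus and the order is j – py – p.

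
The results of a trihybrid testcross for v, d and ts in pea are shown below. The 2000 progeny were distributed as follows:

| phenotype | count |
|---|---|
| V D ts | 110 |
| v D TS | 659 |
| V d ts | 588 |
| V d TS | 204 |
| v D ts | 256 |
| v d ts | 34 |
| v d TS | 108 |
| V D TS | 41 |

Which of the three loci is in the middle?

The two most frequent reciprocal classes, v D TS and V d ts, are the parental types, so the F1 was v D TS / V d ts.
The two rarest classes, V D TS and v d ts, are the double crossovers. Comparing them with the parentals, only the v allele has switched, so v is the middle locus and the order is d – v – ts.

v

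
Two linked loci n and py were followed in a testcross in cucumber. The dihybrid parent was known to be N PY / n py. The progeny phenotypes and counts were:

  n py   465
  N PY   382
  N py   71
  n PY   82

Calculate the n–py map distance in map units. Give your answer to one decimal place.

The recombinant classes are N py and n PY: 71 + 82 = 153.
Recombination frequency = 153/1000 = 0.1530 ≈ 15.3%, i.e. 15.3 map units.

15.3 map units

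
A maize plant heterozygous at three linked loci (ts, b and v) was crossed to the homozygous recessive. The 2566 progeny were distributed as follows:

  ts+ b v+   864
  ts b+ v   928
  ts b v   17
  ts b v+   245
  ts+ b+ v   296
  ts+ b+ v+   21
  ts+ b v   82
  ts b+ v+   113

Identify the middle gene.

The two most frequent reciprocal classes, ts+ b v+ and ts b+ v, are the parental types, so the F1 was ts+ b v+ / ts b+ v.
The two rarest classes, ts+ b+ v+ and ts b v, are the double crossovers. Comparing them with the parentals, only the b allele has switched, so b is the middle locus and the order is v – b – ts.

b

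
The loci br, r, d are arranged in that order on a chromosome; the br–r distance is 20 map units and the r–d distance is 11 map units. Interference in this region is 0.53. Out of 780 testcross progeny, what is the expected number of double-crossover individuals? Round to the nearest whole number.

Map distances give recombination frequencies of 0.200 and 0.110 for the two intervals.
With interference 0.53 (so coincidence = 0.47), expected double-crossover frequency = 0.200 × 0.110 × 0.47 = 0.01034.
Expected number = 0.01034 × 780 = 8.07 ≈ 8.

8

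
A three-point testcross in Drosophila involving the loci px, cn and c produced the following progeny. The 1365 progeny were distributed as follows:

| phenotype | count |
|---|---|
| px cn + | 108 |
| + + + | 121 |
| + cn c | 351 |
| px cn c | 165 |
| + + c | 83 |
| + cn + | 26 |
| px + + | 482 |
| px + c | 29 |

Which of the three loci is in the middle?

The two most frequent reciprocal classes, + cn c and px + +, are the parental types, so the F1 was + cn c / px + +.
The two rarest classes, + cn + and px + c, are the double crossovers. Comparing them with the parentals, only the c allele has switched, so c is the middle locus and the order is px – c – cn.

c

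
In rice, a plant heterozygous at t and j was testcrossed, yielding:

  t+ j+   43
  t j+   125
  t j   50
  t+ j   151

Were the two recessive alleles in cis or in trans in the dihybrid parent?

trans

The two most frequent classes are t+ j (151) and t j+ (125); these are the parental (non-recombinant) types.
So the F1 carried t+ j on one chromosome and t j+ on the other — the recessive alleles are on opposite chromosomes (trans / repulsion).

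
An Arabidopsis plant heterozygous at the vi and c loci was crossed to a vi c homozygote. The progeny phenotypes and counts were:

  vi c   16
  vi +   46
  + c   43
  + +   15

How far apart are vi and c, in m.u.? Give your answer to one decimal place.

25.8 m.u.

The two most frequent classes, + c (43) and vi + (46), are the parental types, so the F1 was + c / vi +.
The recombinant classes are + + and vi c: 15 + 16 = 31.
Recombination frequency = 31/120 = 0.2583 ≈ 25.8%, i.e. 25.8 m.u.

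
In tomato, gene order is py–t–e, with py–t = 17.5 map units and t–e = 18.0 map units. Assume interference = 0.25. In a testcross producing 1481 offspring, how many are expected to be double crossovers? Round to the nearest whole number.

Map distances give recombination frequencies of 0.175 and 0.180 for the two intervals.
With interference 0.25 (so coincidence = 0.75), expected double-crossover frequency = 0.175 × 0.180 × 0.75 = 0.02363.
Expected number = 0.02363 × 1481 = 34.99 ≈ 35.

35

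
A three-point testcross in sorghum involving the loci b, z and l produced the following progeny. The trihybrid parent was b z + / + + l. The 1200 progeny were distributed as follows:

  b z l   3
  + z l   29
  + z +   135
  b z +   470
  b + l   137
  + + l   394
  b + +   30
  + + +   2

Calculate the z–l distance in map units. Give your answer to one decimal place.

The two rarest classes, b z l and + + +, are the double crossovers. Comparing them with the parentals, only the l allele has switched, so l is the middle locus and the order is z – l – b.
Crossovers in the z–l interval produce the single-crossover classes b + + and + z l (30 + 29 = 59) plus the double crossovers (5).
RF(z–l) = (59 + 5) / 1200 = 64/1200 = 0.0533 → 5.3 map units.

5.3 map units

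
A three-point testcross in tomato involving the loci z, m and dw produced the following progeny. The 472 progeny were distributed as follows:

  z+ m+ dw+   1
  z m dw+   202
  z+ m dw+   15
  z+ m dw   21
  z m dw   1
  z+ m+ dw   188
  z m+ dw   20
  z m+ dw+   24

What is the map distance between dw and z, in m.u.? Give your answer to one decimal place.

The two most frequent reciprocal classes, z+ m+ dw and z m dw+, are the parental types, so the F1 was z+ m+ dw / z m dw+.
The two rarest classes, z+ m+ dw+ and z m dw, are the double crossovers. Comparing them with the parentals, only the dw allele has switched, so dw is the middle locus and the order is m – dw – z.
Crossovers in the dw–z interval produce the single-crossover classes z m+ dw and z+ m dw+ (20 + 15 = 35) plus the double crossovers (2).
RF(dw–z) = (35 + 2) / 472 = 37/472 = 0.0784 → 7.8 m.u.

7.8 m.u.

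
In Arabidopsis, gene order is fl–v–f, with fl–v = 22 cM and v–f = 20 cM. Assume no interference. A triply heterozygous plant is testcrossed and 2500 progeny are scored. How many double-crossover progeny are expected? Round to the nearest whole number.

110

Map distances give recombination frequencies of 0.220 and 0.200 for the two intervals.
With no interference, expected double-crossover frequency = 0.220 × 0.200 = 0.04400.
Expected number = 0.04400 × 2500 = 110.00 ≈ 110.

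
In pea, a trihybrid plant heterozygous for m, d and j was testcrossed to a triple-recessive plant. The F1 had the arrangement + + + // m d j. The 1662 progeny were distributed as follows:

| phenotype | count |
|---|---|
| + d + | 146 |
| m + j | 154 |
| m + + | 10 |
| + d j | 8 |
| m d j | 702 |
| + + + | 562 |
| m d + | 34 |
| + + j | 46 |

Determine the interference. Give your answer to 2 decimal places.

0.04

The two rarest classes, m + + and + d j, are the double crossovers. Comparing them with the parentals, only the m allele has switched, so m is the middle locus and the order is j – m – d.
j–m: (80 + 18)/1662 = 0.0590; m–d: (300 + 18)/1662 = 0.1913.
Expected DCO frequency = 0.0590 × 0.1913 ≈ 0.01129; observed = 18/1662 ≈ 0.01083.
Coefficient of coincidence = 0.01083/0.01129 ≈ 0.96; interference = 1 − 0.96 = 0.04.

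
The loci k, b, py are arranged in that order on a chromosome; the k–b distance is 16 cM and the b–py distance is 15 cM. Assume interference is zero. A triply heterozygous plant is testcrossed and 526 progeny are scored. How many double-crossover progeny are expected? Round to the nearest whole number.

13

Map distances give recombination frequencies of 0.160 and 0.150 for the two intervals.
With no interference, expected double-crossover frequency = 0.160 × 0.150 = 0.02400.
Expected number = 0.02400 × 526 = 12.62 ≈ 13.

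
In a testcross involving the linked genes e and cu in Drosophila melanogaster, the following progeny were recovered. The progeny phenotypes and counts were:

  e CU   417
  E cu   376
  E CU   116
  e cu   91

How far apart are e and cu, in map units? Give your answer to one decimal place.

20.7 map units

The two most frequent classes, E cu (376) and e CU (417), are the parental types, so the F1 was E cu / e CU.
The recombinant classes are E CU and e cu: 116 + 91 = 207.
Recombination frequency = 207/1000 = 0.2070 ≈ 20.7%, i.e. 20.7 map units.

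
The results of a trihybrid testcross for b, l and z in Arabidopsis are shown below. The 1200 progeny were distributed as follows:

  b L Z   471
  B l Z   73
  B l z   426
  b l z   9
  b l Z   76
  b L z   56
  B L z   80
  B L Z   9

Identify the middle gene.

b

The two most frequent reciprocal classes, B l z and b L Z, are the parental types, so the F1 was B l z / b L Z.
The two rarest classes, b l z and B L Z, are the double crossovers. Comparing them with the parentals, only the b allele has switched, so b is the middle locus and the order is z – b – l.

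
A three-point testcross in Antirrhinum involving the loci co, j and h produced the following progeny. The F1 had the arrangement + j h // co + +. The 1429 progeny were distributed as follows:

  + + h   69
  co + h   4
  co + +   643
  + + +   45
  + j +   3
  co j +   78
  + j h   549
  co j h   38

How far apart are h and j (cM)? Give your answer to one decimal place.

10.8 cM

The two rarest classes, + j + and co + h, are the double crossovers. Comparing them with the parentals, only the h allele has switched, so h is the middle locus and the order is j – h – co.
Crossovers in the j–h interval produce the single-crossover classes + + h and co j + (69 + 78 = 147) plus the double crossovers (7).
RF(j–h) = (147 + 7) / 1429 = 154/1429 = 0.1078 → 10.8 cM.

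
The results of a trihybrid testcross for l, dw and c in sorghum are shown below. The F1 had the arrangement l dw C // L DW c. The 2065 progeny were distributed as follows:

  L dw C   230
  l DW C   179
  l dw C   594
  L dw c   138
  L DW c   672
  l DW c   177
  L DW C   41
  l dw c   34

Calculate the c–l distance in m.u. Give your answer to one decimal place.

The two rarest classes, l dw c and L DW C, are the double crossovers. Comparing them with the parentals, only the c allele has switched, so c is the middle locus and the order is l – c – dw.
Crossovers in the l–c interval produce the single-crossover classes L dw C and l DW c (230 + 177 = 407) plus the double crossovers (75).
RF(l–c) = (407 + 75) / 2065 = 482/2065 = 0.2334 → 23.3 m.u.

23.3 m.u.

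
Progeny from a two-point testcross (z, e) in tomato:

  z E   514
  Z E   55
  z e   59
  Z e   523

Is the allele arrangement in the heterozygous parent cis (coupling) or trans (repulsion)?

The two most frequent classes are Z e (523) and z E (514); these are the parental (non-recombinant) types.
So the F1 carried Z e on one chromosome and z E on the other — the recessive alleles are on opposite chromosomes (trans / repulsion).

trans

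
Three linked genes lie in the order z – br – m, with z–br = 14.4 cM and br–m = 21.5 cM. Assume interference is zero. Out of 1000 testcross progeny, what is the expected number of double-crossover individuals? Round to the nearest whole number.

Map distances give recombination frequencies of 0.144 and 0.215 for the two intervals.
With no interference, expected double-crossover frequency = 0.144 × 0.215 = 0.03096.
Expected number = 0.03096 × 1000 = 30.96 ≈ 31.

31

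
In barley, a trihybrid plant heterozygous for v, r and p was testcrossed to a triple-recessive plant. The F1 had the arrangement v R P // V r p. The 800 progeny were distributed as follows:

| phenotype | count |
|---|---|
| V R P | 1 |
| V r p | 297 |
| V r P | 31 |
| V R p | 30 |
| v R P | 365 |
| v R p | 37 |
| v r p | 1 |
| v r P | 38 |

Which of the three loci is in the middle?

The two rarest classes, V R P and v r p, are the double crossovers. Comparing them with the parentals, only the v allele has switched, so v is the middle locus and the order is p – v – r.

v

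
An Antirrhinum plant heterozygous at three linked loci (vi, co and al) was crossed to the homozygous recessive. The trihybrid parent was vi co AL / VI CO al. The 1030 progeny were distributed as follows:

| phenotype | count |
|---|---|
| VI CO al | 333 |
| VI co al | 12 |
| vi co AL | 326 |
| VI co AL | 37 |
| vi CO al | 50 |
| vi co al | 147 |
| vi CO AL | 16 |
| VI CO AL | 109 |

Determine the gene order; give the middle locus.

co

The two rarest classes, vi CO AL and VI co al, are the double crossovers. Comparing them with the parentals, only the co allele has switched, so co is the middle locus and the order is vi – co – al.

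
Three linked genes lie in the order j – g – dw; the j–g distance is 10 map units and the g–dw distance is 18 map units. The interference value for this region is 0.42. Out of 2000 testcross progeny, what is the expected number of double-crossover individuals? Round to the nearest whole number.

21

Map distances give recombination frequencies of 0.100 and 0.180 for the two intervals.
With interference 0.42 (so coincidence = 0.58), expected double-crossover frequency = 0.100 × 0.180 × 0.58 = 0.01044.
Expected number = 0.01044 × 2000 = 20.88 ≈ 21.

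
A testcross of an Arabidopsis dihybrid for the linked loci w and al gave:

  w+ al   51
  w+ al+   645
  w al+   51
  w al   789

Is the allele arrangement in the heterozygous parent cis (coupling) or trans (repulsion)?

The two most frequent classes are w+ al+ (645) and w al (789); these are the parental (non-recombinant) types.
So the F1 carried w+ al+ on one chromosome and w al on the other — the recessive alleles are on the same chromosome (cis / coupling).

cis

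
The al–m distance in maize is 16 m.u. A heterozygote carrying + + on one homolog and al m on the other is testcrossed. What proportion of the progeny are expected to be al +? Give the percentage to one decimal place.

8.0%

A map distance of 16 m.u. corresponds to a recombination frequency of 0.160.
The F1 is + + / al m, so al + is a recombinant gamete class with expected frequency r/2 = 0.160/2 = 0.0800.
That is 0.0800 = 8.0% of the progeny.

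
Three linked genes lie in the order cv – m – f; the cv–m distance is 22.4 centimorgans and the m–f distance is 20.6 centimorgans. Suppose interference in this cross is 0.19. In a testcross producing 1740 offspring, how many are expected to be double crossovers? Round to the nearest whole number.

Map distances give recombination frequencies of 0.224 and 0.206 for the two intervals.
With interference 0.19 (so coincidence = 0.81), expected double-crossover frequency = 0.224 × 0.206 × 0.81 = 0.03738.
Expected number = 0.03738 × 1740 = 65.04 ≈ 65.

65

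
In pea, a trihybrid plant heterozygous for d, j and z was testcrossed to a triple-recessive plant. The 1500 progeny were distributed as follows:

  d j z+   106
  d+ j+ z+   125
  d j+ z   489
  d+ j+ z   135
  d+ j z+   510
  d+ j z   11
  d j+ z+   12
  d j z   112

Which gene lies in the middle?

z

The two most frequent reciprocal classes, d+ j z+ and d j+ z, are the parental types, so the F1 was d+ j z+ / d j+ z.
The two rarest classes, d+ j z and d j+ z+, are the double crossovers. Comparing them with the parentals, only the z allele has switched, so z is the middle locus and the order is d – z – j.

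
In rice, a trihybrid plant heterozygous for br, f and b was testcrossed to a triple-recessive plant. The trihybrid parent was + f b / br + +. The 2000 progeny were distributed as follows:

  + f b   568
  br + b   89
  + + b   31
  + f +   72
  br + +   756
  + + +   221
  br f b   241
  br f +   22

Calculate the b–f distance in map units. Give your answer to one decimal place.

The two rarest classes, + + b and br f +, are the double crossovers. Comparing them with the parentals, only the f allele has switched, so f is the middle locus and the order is b – f – br.
Crossovers in the b–f interval produce the single-crossover classes + f + and br + b (72 + 89 = 161) plus the double crossovers (53).
RF(b–f) = (161 + 53) / 2000 = 214/2000 = 0.1070 → 10.7 map units.

10.7 map units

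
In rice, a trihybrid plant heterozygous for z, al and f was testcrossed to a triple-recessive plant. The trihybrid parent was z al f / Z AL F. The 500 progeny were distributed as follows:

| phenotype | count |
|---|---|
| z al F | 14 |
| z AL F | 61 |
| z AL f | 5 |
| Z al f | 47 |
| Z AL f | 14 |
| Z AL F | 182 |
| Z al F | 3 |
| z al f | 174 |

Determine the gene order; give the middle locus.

al

The two rarest classes, z AL f and Z al F, are the double crossovers. Comparing them with the parentals, only the al allele has switched, so al is the middle locus and the order is f – al – z.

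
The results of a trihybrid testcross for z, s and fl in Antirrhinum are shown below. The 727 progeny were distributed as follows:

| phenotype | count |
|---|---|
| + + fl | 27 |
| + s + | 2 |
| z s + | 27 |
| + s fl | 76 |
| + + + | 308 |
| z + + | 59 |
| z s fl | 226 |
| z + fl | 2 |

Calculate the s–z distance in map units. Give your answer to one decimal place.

The two most frequent reciprocal classes, z s fl and + + +, are the parental types, so the F1 was z s fl / + + +.
The two rarest classes, z + fl and + s +, are the double crossovers. Comparing them with the parentals, only the s allele has switched, so s is the middle locus and the order is z – s – fl.
Crossovers in the z–s interval produce the single-crossover classes + s fl and z + + (76 + 59 = 135) plus the double crossovers (4).
RF(z–s) = (135 + 4) / 727 = 139/727 = 0.1912 → 19.1 map units.

19.1 map units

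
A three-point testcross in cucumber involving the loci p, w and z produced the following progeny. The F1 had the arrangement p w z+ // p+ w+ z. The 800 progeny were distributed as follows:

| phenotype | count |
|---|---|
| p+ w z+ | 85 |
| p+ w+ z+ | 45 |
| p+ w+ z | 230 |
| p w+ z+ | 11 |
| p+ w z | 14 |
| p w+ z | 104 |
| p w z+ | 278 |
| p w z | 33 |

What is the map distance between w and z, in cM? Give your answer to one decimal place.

12.9 cM

The two rarest classes, p w+ z+ and p+ w z, are the double crossovers. Comparing them with the parentals, only the w allele has switched, so w is the middle locus and the order is z – w – p.
Crossovers in the z–w interval produce the single-crossover classes p w z and p+ w+ z+ (33 + 45 = 78) plus the double crossovers (25).
RF(z–w) = (78 + 25) / 800 = 103/800 = 0.1288 → 12.9 cM.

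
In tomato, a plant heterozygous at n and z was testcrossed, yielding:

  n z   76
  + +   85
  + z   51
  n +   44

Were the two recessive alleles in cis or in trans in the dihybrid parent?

The two most frequent classes are + + (85) and n z (76); these are the parental (non-recombinant) types.
So the F1 carried + + on one chromosome and n z on the other — the recessive alleles are on the same chromosome (cis / coupling).

cis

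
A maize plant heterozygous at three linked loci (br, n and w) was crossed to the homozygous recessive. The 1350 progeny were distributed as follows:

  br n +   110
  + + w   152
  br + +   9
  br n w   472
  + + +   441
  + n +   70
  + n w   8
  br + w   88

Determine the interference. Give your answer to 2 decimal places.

The two most frequent reciprocal classes, br n w and + + +, are the parental types, so the F1 was br n w / + + +.
The two rarest classes, + n w and br + +, are the double crossovers. Comparing them with the parentals, only the br allele has switched, so br is the middle locus and the order is n – br – w.
n–br: (158 + 17)/1350 = 0.1296; br–w: (262 + 17)/1350 = 0.2067.
Expected DCO frequency = 0.1296 × 0.2067 ≈ 0.02679; observed = 17/1350 ≈ 0.01259.
Coefficient of coincidence = 0.01259/0.02679 ≈ 0.47; interference = 1 − 0.47 = 0.53.

0.53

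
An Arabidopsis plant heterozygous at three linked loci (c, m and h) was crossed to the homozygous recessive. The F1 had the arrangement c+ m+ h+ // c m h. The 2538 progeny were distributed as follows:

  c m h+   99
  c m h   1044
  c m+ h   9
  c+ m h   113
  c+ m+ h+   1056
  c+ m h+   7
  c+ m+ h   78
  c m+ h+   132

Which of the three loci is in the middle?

The two rarest classes, c+ m h+ and c m+ h, are the double crossovers. Comparing them with the parentals, only the m allele has switched, so m is the middle locus and the order is h – m – c.

m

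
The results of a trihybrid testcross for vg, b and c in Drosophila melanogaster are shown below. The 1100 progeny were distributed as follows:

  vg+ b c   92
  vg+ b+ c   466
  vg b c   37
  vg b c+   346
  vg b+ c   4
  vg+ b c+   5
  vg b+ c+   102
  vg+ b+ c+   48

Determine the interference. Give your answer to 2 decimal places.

The two most frequent reciprocal classes, vg+ b+ c and vg b c+, are the parental types, so the F1 was vg+ b+ c / vg b c+.
The two rarest classes, vg b+ c and vg+ b c+, are the double crossovers. Comparing them with the parentals, only the vg allele has switched, so vg is the middle locus and the order is c – vg – b.
c–vg: (85 + 9)/1100 = 0.0855; vg–b: (194 + 9)/1100 = 0.1845.
Expected DCO frequency = 0.0855 × 0.1845 ≈ 0.01577; observed = 9/1100 ≈ 0.00818.
Coefficient of coincidence = 0.00818/0.01577 ≈ 0.52; interference = 1 − 0.52 = 0.48.

0.48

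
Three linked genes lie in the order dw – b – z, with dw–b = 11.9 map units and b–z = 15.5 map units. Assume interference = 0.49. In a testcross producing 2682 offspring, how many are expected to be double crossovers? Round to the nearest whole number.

Map distances give recombination frequencies of 0.119 and 0.155 for the two intervals.
With interference 0.49 (so coincidence = 0.51), expected double-crossover frequency = 0.119 × 0.155 × 0.51 = 0.00941.
Expected number = 0.00941 × 2682 = 25.23 ≈ 25.

25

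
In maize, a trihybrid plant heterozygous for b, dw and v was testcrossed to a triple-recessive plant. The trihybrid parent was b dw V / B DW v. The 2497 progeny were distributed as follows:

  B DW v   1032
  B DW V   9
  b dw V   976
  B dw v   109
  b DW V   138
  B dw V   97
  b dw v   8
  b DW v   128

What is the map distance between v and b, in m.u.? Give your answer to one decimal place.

The two rarest classes, b dw v and B DW V, are the double crossovers. Comparing them with the parentals, only the v allele has switched, so v is the middle locus and the order is b – v – dw.
Crossovers in the b–v interval produce the single-crossover classes B dw V and b DW v (97 + 128 = 225) plus the double crossovers (17).
RF(b–v) = (225 + 17) / 2497 = 242/2497 = 0.0969 → 9.7 m.u.

9.7 m.u.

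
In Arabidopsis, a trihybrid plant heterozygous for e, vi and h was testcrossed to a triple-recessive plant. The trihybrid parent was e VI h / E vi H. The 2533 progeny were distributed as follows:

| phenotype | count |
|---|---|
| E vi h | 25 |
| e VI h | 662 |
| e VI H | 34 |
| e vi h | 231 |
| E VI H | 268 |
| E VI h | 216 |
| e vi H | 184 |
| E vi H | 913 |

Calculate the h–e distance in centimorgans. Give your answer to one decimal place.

The two rarest classes, e VI H and E vi h, are the double crossovers. Comparing them with the parentals, only the h allele has switched, so h is the middle locus and the order is e – h – vi.
Crossovers in the e–h interval produce the single-crossover classes E VI h and e vi H (216 + 184 = 400) plus the double crossovers (59).
RF(e–h) = (400 + 59) / 2533 = 459/2533 = 0.1812 → 18.1 centimorgans.

18.1 centimorgans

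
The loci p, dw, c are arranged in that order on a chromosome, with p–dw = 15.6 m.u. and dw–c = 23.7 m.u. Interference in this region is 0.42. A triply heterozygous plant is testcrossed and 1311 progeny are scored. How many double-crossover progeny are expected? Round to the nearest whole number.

Map distances give recombination frequencies of 0.156 and 0.237 for the two intervals.
With interference 0.42 (so coincidence = 0.58), expected double-crossover frequency = 0.156 × 0.237 × 0.58 = 0.02144.
Expected number = 0.02144 × 1311 = 28.11 ≈ 28.

28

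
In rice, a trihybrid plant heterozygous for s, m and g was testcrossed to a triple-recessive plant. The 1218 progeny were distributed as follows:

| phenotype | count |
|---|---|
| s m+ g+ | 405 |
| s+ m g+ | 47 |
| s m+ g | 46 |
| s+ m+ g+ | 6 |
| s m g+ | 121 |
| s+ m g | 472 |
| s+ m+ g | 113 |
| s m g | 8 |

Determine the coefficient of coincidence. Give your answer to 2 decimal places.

The two most frequent reciprocal classes, s+ m g and s m+ g+, are the parental types, so the F1 was s+ m g / s m+ g+.
The two rarest classes, s m g and s+ m+ g+, are the double crossovers. Comparing them with the parentals, only the s allele has switched, so s is the middle locus and the order is g – s – m.
g–s: (93 + 14)/1218 = 0.0878; s–m: (234 + 14)/1218 = 0.2036.
Expected DCO frequency = 0.0878 × 0.2036 ≈ 0.01788; observed = 14/1218 ≈ 0.01149.
Coefficient of coincidence = 0.01149/0.01788 ≈ 0.64.

0.64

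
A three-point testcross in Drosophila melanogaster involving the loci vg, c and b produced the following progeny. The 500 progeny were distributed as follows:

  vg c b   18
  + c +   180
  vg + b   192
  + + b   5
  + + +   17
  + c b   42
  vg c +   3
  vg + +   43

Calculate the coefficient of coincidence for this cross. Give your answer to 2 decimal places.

The two most frequent reciprocal classes, vg + b and + c +, are the parental types, so the F1 was vg + b / + c +.
The two rarest classes, + + b and vg c +, are the double crossovers. Comparing them with the parentals, only the vg allele has switched, so vg is the middle locus and the order is c – vg – b.
c–vg: (35 + 8)/500 = 0.0860; vg–b: (85 + 8)/500 = 0.1860.
Expected DCO frequency = 0.0860 × 0.1860 ≈ 0.01600; observed = 8/500 ≈ 0.01600.
Coefficient of coincidence = 0.01600/0.01600 ≈ 1.00.

1.00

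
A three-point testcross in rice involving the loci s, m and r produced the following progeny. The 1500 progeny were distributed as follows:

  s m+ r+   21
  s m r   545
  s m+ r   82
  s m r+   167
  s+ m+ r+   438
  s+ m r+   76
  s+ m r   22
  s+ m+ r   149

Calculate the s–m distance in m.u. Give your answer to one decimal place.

The two most frequent reciprocal classes, s+ m+ r+ and s m r, are the parental types, so the F1 was s+ m+ r+ / s m r.
The two rarest classes, s m+ r+ and s+ m r, are the double crossovers. Comparing them with the parentals, only the s allele has switched, so s is the middle locus and the order is r – s – m.
Crossovers in the s–m interval produce the single-crossover classes s+ m r+ and s m+ r (76 + 82 = 158) plus the double crossovers (43).
RF(s–m) = (158 + 43) / 1500 = 201/1500 = 0.1340 → 13.4 m.u.

13.4 m.u.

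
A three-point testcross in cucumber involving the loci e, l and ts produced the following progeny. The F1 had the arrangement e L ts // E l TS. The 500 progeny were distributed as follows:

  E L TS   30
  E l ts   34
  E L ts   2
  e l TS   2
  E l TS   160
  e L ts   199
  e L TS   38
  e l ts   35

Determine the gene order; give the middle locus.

The two rarest classes, E L ts and e l TS, are the double crossovers. Comparing them with the parentals, only the e allele has switched, so e is the middle locus and the order is ts – e – l.

e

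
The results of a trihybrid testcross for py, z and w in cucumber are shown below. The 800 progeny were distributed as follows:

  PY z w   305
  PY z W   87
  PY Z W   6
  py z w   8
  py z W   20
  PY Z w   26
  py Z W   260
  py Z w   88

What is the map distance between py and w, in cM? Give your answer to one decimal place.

23.6 cM

The two most frequent reciprocal classes, PY z w and py Z W, are the parental types, so the F1 was PY z w / py Z W.
The two rarest classes, py z w and PY Z W, are the double crossovers. Comparing them with the parentals, only the py allele has switched, so py is the middle locus and the order is w – py – z.
Crossovers in the w–py interval produce the single-crossover classes PY z W and py Z w (87 + 88 = 175) plus the double crossovers (14).
RF(w–py) = (175 + 14) / 800 = 189/800 = 0.2362 → 23.6 cM.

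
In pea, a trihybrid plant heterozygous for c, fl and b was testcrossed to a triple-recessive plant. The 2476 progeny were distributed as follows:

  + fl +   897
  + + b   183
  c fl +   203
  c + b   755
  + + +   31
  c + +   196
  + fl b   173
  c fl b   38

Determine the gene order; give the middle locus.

The two most frequent reciprocal classes, c + b and + fl +, are the parental types, so the F1 was c + b / + fl +.
The two rarest classes, c fl b and + + +, are the double crossovers. Comparing them with the parentals, only the fl allele has switched, so fl is the middle locus and the order is c – fl – b.

fl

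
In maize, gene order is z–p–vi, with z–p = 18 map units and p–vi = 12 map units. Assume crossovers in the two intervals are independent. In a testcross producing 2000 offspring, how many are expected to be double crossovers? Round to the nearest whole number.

43

Map distances give recombination frequencies of 0.180 and 0.120 for the two intervals.
With no interference, expected double-crossover frequency = 0.180 × 0.120 = 0.02160.
Expected number = 0.02160 × 2000 = 43.20 ≈ 43.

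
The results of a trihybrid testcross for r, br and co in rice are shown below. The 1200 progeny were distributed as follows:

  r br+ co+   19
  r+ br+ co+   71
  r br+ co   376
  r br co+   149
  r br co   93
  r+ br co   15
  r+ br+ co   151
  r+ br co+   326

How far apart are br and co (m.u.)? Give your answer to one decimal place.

The two most frequent reciprocal classes, r br+ co and r+ br co+, are the parental types, so the F1 was r br+ co / r+ br co+.
The two rarest classes, r br+ co+ and r+ br co, are the double crossovers. Comparing them with the parentals, only the co allele has switched, so co is the middle locus and the order is r – co – br.
Crossovers in the co–br interval produce the single-crossover classes r br co and r+ br+ co+ (93 + 71 = 164) plus the double crossovers (34).
RF(co–br) = (164 + 34) / 1200 = 198/1200 = 0.1650 → 16.5 m.u.

16.5 m.u.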